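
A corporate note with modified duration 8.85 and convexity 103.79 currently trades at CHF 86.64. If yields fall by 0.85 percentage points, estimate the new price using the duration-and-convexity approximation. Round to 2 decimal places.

Duration effect: -D_mod·Δy = -8.85 × (-0.0085) = +0.075225
Convexity effect: ½·C·(Δy)² = 0.5 × 103.79 × (-0.0085)² = +0.00374941375
ΔP/P ≈ +0.075225 + 0.00374941375 = +0.07897441375
New price ≈ 86.64 × (1 + 0.07897441375) = 93.4823432073.

CHF 93.48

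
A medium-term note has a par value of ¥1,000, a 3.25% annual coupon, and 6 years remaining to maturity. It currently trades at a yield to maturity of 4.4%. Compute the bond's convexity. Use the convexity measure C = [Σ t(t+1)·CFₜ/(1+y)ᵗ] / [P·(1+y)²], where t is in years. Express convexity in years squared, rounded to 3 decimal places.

34.543

With y = 0.044:
  t   CF        PV=CF/(1+0.044)^t    t·PV        t(t+1)·PV
  1        32.50        31.1303        31.1303          62.2605
  2        32.50        29.8183        59.6365         178.9096
  3        32.50        28.5616        85.6847         342.7387
  4        32.50        27.3578       109.4312         547.1562
  5        32.50        26.2048       131.0240         786.1440
  6     1,032.50       797.4199     4,784.5194      33,491.6357
  Σ                    940.4926     5,201.4261      35,408.8448
P = 940.4926.
Convexity = Σ t(t+1)·PV / [P·(1+y)²] = 35,408.8448 / (940.4926 × 1.089936) = 34.54263.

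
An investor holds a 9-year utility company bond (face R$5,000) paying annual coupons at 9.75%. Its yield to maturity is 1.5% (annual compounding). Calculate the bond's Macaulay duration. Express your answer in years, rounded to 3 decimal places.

Periodic yield y = 0.015. Discount each cash flow and weight by its year:
  t   CF        PV=CF/(1+0.015)^t    t·PV
  1       487.50       480.2956       480.2956
  2       487.50       473.1976       946.3952
  3       487.50       466.2045     1,398.6136
  4       487.50       459.3148     1,837.2592
  5       487.50       452.5269     2,262.6345
  6       487.50       445.8393     2,675.0359
  7       487.50       439.2506     3,074.7539
  8       487.50       432.7592     3,462.0734
  9     5,487.50     4,799.3249    43,193.9243
  Σ                  8,448.7134    59,330.9856
Price P = Σ PV = 8,448.7134.
Macaulay duration = Σ(t·PV) / P = 59,330.9856 / 8,448.7134 = 7.02249 years.

7.022 years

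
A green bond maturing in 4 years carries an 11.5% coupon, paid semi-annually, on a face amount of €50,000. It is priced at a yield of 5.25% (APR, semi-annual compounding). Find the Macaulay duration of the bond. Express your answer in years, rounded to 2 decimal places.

3.39 years

Periodic yield y = 0.02625. Discount each cash flow and weight by its period:
  t   CF        PV=CF/(1+0.02625)^t    t·PV
  1     2,875.00     2,801.4616     2,801.4616
  2     2,875.00     2,729.8043     5,459.6085
  3     2,875.00     2,659.9798     7,979.9394
  4     2,875.00     2,591.9413    10,367.7654
  5     2,875.00     2,525.6432    12,628.2160
  6     2,875.00     2,461.0409    14,766.2453
  7     2,875.00     2,398.0910    16,786.6370
  8    52,875.00    42,975.9039   343,807.2308
  Σ                 61,143.8660   414,597.1040
Price P = Σ PV = 61,143.8660.
Macaulay duration = Σ(t·PV) / P = 414,597.1040 / 61,143.8660 = 6.78068 half-year periods.
In years: 6.78068 / 2 = 3.39034 years.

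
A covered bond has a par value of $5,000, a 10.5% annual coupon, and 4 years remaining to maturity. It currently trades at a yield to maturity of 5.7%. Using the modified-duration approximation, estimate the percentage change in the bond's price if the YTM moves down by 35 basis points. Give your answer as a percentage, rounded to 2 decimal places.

Periodic yield y = 0.057. Modified duration first:
  t   CF        PV=CF/(1+0.057)^t    t·PV
  1       525.00       496.6887       496.6887
  2       525.00       469.9042       939.8084
  3       525.00       444.5641     1,333.6922
  4     5,525.00     4,426.2132    17,704.8530
  Σ                  5,837.3702    20,475.0423
P = 5,837.3702; D_Mac = 3.50758 yrs; D_mod = 3.50758/(1+0.057) = 3.31843 yrs.
ΔP/P ≈ -D_mod · Δy = -3.31843 × (-0.0035) = +0.011615 = +1.1615%.

+1.16%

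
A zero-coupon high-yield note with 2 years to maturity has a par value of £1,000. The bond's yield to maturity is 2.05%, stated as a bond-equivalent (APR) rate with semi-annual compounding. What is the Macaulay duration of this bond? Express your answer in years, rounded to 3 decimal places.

2.000 years

A zero-coupon bond has a single cash flow at maturity, so its Macaulay duration equals its maturity: 2 years.
(Equivalently: 4 semi-annual periods ÷ 2 = 2 years.)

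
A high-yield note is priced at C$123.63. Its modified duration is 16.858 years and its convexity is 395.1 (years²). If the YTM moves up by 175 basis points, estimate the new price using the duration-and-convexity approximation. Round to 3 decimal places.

C$94.637

Duration effect: -D_mod·Δy = -16.858 × (+0.0175) = -0.295015
Convexity effect: ½·C·(Δy)² = 0.5 × 395.1 × (0.0175)² = +0.0604996875
ΔP/P ≈ -0.295015 + 0.0604996875 = -0.2345153125
New price ≈ 123.63 × (1 - 0.2345153125) = 94.636871915625.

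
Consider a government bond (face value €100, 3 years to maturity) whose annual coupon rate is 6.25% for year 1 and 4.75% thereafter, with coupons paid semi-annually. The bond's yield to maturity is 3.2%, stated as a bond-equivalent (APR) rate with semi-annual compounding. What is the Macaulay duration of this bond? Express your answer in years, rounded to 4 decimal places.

Periodic yield y = 0.016. Discount each cash flow and weight by its period:
  t   CF        PV=CF/(1+0.016)^t    t·PV
  1        3.125         3.0758         3.0758
  2        3.125         3.0273         6.0547
  3        2.375         2.2646         6.7937
  4        2.375         2.2289         8.9156
  5        2.375         2.1938        10.9690
  6      102.375        93.0747       558.4482
  Σ                    105.8651       594.2569
Price P = Σ PV = 105.8651.
Macaulay duration = Σ(t·PV) / P = 594.2569 / 105.8651 = 5.61334 half-year periods.
In years: 5.61334 / 2 = 2.80667 years.

2.8067 years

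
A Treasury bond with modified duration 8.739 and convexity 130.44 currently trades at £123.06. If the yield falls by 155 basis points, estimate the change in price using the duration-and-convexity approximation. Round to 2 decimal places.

Duration effect: -D_mod·Δy = -8.739 × (-0.0155) = +0.1354545
Convexity effect: ½·C·(Δy)² = 0.5 × 130.44 × (-0.0155)² = +0.015669105
ΔP/P ≈ +0.1354545 + 0.015669105 = +0.151123605
ΔP ≈ 123.06 × (+0.151123605) = +18.5972708313.

+£18.60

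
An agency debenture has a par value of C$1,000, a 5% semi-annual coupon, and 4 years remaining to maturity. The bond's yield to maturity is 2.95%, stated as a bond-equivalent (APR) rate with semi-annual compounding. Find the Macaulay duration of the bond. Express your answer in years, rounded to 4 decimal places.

Periodic yield y = 0.01475. Discount each cash flow and weight by its period:
  t   CF        PV=CF/(1+0.01475)^t    t·PV
  1        25.00        24.6366        24.6366
  2        25.00        24.2785        48.5570
  3        25.00        23.9256        71.7768
  4        25.00        23.5778        94.3113
  5        25.00        23.2351       116.1755
  6        25.00        22.8974       137.3842
  7        25.00        22.5645       157.9518
  8     1,025.00       911.6988     7,293.5904
  Σ                  1,076.8144     7,944.3838
Price P = Σ PV = 1,076.8144.
Macaulay duration = Σ(t·PV) / P = 7,944.3838 / 1,076.8144 = 7.37767 half-year periods.
In years: 7.37767 / 2 = 3.68884 years.

3.6888 years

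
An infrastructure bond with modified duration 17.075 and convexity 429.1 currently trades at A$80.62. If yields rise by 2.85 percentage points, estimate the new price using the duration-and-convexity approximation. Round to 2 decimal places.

Duration effect: -D_mod·Δy = -17.075 × (+0.0285) = -0.4866375
Convexity effect: ½·C·(Δy)² = 0.5 × 429.1 × (0.0285)² = +0.1742682375
ΔP/P ≈ -0.4866375 + 0.1742682375 = -0.3123692625
New price ≈ 80.62 × (1 - 0.3123692625) = 55.43679005725.

A$55.44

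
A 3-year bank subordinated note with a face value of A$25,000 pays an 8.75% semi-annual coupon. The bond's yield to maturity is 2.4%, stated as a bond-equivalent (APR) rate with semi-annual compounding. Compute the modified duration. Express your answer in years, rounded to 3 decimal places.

Periodic yield y = 0.012. First find Macaulay duration:
  t   CF        PV=CF/(1+0.012)^t    t·PV
  1     1,093.75     1,080.7806     1,080.7806
  2     1,093.75     1,067.9651     2,135.9301
  3     1,093.75     1,055.3014     3,165.9043
  4     1,093.75     1,042.7880     4,171.1519
  5     1,093.75     1,030.4229     5,152.1145
  6    26,093.75    24,291.4490   145,748.6942
  Σ                 29,568.7070   161,454.5757
P = 29,568.7070; Macaulay duration = 161,454.5757 / 29,568.7070 = 5.46032 half-year periods = 2.73016 years.
Modified duration = D_Mac / (1 + y) = 2.73016 / 1.012 = 2.69779 years.

2.698 years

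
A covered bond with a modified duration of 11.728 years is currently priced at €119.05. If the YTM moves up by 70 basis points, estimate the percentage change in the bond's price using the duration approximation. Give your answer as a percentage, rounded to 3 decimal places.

Duration approximation: ΔP/P ≈ -D_mod · Δy = -11.728 × (+0.007) = -0.082096.
As a percentage: -8.2096%.

-8.210%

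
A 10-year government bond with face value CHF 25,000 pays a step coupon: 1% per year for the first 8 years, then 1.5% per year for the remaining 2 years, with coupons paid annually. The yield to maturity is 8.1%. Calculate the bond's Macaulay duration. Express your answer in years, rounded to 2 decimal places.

9.35 years

Periodic yield y = 0.081. Discount each cash flow and weight by its year:
  t   CF        PV=CF/(1+0.081)^t    t·PV
  1       250.00       231.2673       231.2673
  2       250.00       213.9383       427.8767
  3       250.00       197.9078       593.7234
  4       250.00       183.0785       732.3138
  5       250.00       169.3603       846.8014
  6       250.00       156.6700       940.0200
  7       250.00       144.9306     1,014.5143
  8       250.00       134.0709     1,072.5670
  9       375.00       186.0373     1,674.3357
  10   25,375.00    11,645.2579   116,452.5791
  Σ                 13,262.5189   123,985.9988
Price P = Σ PV = 13,262.5189.
Macaulay duration = Σ(t·PV) / P = 123,985.9988 / 13,262.5189 = 9.34860 years.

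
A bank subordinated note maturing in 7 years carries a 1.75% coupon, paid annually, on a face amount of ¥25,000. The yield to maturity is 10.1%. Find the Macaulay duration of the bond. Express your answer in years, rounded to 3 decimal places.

6.517 years

Periodic yield y = 0.101. Discount each cash flow and weight by its year:
  t   CF        PV=CF/(1+0.101)^t    t·PV
  1       437.50       397.3660       397.3660
  2       437.50       360.9137       721.8275
  3       437.50       327.8054       983.4162
  4       437.50       297.7342     1,190.9370
  5       437.50       270.4217     1,352.1083
  6       437.50       245.6146     1,473.6875
  7    25,437.50    12,970.6934    90,794.8538
  Σ                 14,870.5490    96,914.1962
Price P = Σ PV = 14,870.5490.
Macaulay duration = Σ(t·PV) / P = 96,914.1962 / 14,870.5490 = 6.51719 years.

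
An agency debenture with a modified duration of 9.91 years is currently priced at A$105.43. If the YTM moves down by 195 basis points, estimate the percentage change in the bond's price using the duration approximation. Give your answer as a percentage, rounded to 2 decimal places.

+19.32%

Duration approximation: ΔP/P ≈ -D_mod · Δy = -9.91 × (-0.0195) = +0.193245.
As a percentage: +19.3245%.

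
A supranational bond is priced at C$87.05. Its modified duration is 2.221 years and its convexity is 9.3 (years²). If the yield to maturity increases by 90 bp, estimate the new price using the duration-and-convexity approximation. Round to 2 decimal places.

C$85.34

Duration effect: -D_mod·Δy = -2.221 × (+0.009) = -0.019989
Convexity effect: ½·C·(Δy)² = 0.5 × 9.3 × (0.009)² = +0.00037665
ΔP/P ≈ -0.019989 + 0.00037665 = -0.01961235
New price ≈ 87.05 × (1 - 0.01961235) = 85.3427449325.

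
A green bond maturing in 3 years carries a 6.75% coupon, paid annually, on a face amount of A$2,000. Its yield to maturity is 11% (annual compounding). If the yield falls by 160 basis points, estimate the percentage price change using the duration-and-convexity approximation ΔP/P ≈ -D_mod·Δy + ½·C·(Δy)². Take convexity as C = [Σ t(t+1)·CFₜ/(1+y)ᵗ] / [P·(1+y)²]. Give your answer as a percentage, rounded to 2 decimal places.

With y = 0.11:
  t   CF        PV=CF/(1+0.11)^t    t·PV        t(t+1)·PV
  1       135.00       121.6216       121.6216         243.2432
  2       135.00       109.5690       219.1381         657.4142
  3     2,135.00     1,561.0936     4,683.2808      18,733.1232
  Σ                  1,792.2842     5,024.0405      19,633.7806
P = 1,792.2842; D_Mac = 2.80315 yrs; D_mod = 2.52536 yrs; C = 8.89101.
Duration effect: -2.52536 × (-0.016) = +0.040406
Convexity effect: 0.5 × 8.89101 × (-0.016)² = +0.0011380
ΔP/P ≈ +0.040406 + 0.0011380 = +0.041544 = +4.1544%.

+4.15%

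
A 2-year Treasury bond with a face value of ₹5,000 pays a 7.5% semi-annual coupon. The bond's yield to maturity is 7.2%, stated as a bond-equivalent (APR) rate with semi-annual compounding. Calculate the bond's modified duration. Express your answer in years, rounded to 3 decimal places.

Periodic yield y = 0.036. First find Macaulay duration:
  t   CF        PV=CF/(1+0.036)^t    t·PV
  1       187.50       180.9846       180.9846
  2       187.50       174.6955       349.3910
  3       187.50       168.6250       505.8751
  4     5,187.50     4,503.1777    18,012.7109
  Σ                  5,027.4828    19,048.9616
P = 5,027.4828; Macaulay duration = 19,048.9616 / 5,027.4828 = 3.78897 half-year periods = 1.89448 years.
Modified duration = D_Mac / (1 + y) = 1.89448 / 1.036 = 1.82865 years.

1.829 years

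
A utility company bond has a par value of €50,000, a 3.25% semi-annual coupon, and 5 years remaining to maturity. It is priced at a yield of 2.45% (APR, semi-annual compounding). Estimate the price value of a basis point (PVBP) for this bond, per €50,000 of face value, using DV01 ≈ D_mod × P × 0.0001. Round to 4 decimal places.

Periodic yield y = 0.01225.
  t   CF        PV=CF/(1+0.01225)^t    t·PV
  1       812.50       802.6673       802.6673
  2       812.50       792.9536     1,585.9073
  3       812.50       783.3575     2,350.0725
  4       812.50       773.8775     3,095.5101
  5       812.50       764.5122     3,822.5612
  6       812.50       755.2603     4,531.5618
  7       812.50       746.1203     5,222.8423
  8       812.50       737.0910     5,896.7277
  9       812.50       728.1709     6,553.5378
  10   50,812.50    44,987.5879   449,875.8793
  Σ                 51,871.5986   483,737.2673
P = 51,871.5986; D_Mac = 9.32567 half-year periods = 4.66283 yrs; D_mod = 4.60641 yrs.
DV01 ≈ 4.60641 × 51,871.5986 × 0.0001 = 23.894160.

€23.8942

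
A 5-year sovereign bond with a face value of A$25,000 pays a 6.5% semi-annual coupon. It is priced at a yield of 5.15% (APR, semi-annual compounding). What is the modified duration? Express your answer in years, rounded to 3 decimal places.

4.260 years

Periodic yield y = 0.02575. First find Macaulay duration:
  t   CF        PV=CF/(1+0.02575)^t    t·PV
  1       812.50       792.1033       792.1033
  2       812.50       772.2187     1,544.4374
  3       812.50       752.8333     2,258.4998
  4       812.50       733.9344     2,935.7378
  5       812.50       715.5101     3,577.5503
  6       812.50       697.5482     4,185.2891
  7       812.50       680.0372     4,760.2606
  8       812.50       662.9659     5,303.7269
  9       812.50       646.3230     5,816.9074
  10   25,812.50    20,017.7293   200,177.2933
  Σ                 26,471.2034   231,351.8058
P = 26,471.2034; Macaulay duration = 231,351.8058 / 26,471.2034 = 8.73975 half-year periods = 4.36988 years.
Modified duration = D_Mac / (1 + y) = 4.36988 / 1.02575 = 4.26018 years.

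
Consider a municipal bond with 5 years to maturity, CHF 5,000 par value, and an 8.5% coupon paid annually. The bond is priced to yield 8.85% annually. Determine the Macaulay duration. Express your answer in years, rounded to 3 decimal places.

Periodic yield y = 0.0885. Discount each cash flow and weight by its year:
  t   CF        PV=CF/(1+0.0885)^t    t·PV
  1       425.00       390.4456       390.4456
  2       425.00       358.7006       717.4011
  3       425.00       329.5366       988.6097
  4       425.00       302.7438     1,210.9750
  5     5,425.00     3,550.2389    17,751.1944
  Σ                  4,931.6654    21,058.6259
Price P = Σ PV = 4,931.6654.
Macaulay duration = Σ(t·PV) / P = 21,058.6259 / 4,931.6654 = 4.27008 years.

4.270 years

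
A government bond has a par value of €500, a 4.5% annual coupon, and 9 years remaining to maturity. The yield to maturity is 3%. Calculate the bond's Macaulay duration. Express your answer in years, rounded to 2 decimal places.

Periodic yield y = 0.03. Discount each cash flow and weight by its year:
  t   CF        PV=CF/(1+0.03)^t    t·PV
  1        22.50        21.8447        21.8447
  2        22.50        21.2084        42.4168
  3        22.50        20.5907        61.7721
  4        22.50        19.9910        79.9638
  5        22.50        19.4087        97.0435
  6        22.50        18.8434       113.0604
  7        22.50        18.2946       128.0619
  8        22.50        17.7617       142.0937
  9       522.50       400.4527     3,604.0747
  Σ                    558.3958     4,290.3315
Price P = Σ PV = 558.3958.
Macaulay duration = Σ(t·PV) / P = 4,290.3315 / 558.3958 = 7.68332 years.

7.68 years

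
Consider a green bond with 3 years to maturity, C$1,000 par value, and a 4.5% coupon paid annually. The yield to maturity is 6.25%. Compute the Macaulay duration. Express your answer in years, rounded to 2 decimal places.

2.87 years

Periodic yield y = 0.0625. Discount each cash flow and weight by its year:
  t   CF        PV=CF/(1+0.0625)^t    t·PV
  1        45.00        42.3529        42.3529
  2        45.00        39.8616        79.7232
  3     1,045.00       871.2233     2,613.6699
  Σ                    953.4378     2,735.7460
Price P = Σ PV = 953.4378.
Macaulay duration = Σ(t·PV) / P = 2,735.7460 / 953.4378 = 2.86935 years.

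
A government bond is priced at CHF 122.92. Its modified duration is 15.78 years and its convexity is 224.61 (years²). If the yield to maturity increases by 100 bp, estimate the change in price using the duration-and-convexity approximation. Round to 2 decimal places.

-CHF 18.02

Duration effect: -D_mod·Δy = -15.78 × (+0.01) = -0.157800
Convexity effect: ½·C·(Δy)² = 0.5 × 224.61 × (0.01)² = +0.0112305
ΔP/P ≈ -0.157800 + 0.0112305 = -0.1465695
ΔP ≈ 122.92 × (-0.1465695) = -18.01632294.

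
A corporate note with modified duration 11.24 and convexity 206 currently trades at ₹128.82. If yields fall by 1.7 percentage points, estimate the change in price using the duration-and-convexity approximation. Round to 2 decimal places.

Duration effect: -D_mod·Δy = -11.24 × (-0.017) = +0.191080
Convexity effect: ½·C·(Δy)² = 0.5 × 206 × (-0.017)² = +0.0297670
ΔP/P ≈ +0.191080 + 0.0297670 = +0.220847
ΔP ≈ 128.82 × (+0.220847) = +28.44951054.

+₹28.45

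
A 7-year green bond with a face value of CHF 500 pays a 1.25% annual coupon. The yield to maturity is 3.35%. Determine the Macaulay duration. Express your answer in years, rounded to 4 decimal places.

Periodic yield y = 0.0335. Discount each cash flow and weight by its year:
  t   CF        PV=CF/(1+0.0335)^t    t·PV
  1         6.25         6.0474         6.0474
  2         6.25         5.8514        11.7028
  3         6.25         5.6617        16.9852
  4         6.25         5.4782        21.9128
  5         6.25         5.3006        26.5032
  6         6.25         5.1288        30.7729
  7       506.25       401.9682     2,813.7772
  Σ                    435.4363     2,927.7014
Price P = Σ PV = 435.4363.
Macaulay duration = Σ(t·PV) / P = 2,927.7014 / 435.4363 = 6.72360 years.

6.7236 years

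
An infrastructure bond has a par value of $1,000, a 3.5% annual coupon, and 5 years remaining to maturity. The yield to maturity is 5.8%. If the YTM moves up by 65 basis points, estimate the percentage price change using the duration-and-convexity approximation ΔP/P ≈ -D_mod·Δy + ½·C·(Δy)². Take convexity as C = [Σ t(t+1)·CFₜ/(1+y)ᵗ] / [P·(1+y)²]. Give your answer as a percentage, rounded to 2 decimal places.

With y = 0.058:
  t   CF        PV=CF/(1+0.058)^t    t·PV        t(t+1)·PV
  1        35.00        33.0813        33.0813          66.1626
  2        35.00        31.2678        62.5355         187.6065
  3        35.00        29.5536        88.6609         354.6437
  4        35.00        27.9335       111.7340         558.6700
  5     1,035.00       780.7500     3,903.7502      23,422.5010
  Σ                    902.5862     4,199.7619      24,589.5839
P = 902.5862; D_Mac = 4.65303 yrs; D_mod = 4.39795 yrs; C = 24.33835.
Duration effect: -4.39795 × (+0.0065) = -0.028587
Convexity effect: 0.5 × 24.33835 × (0.0065)² = +0.0005141
ΔP/P ≈ -0.028587 + 0.0005141 = -0.028073 = -2.8073%.

-2.81%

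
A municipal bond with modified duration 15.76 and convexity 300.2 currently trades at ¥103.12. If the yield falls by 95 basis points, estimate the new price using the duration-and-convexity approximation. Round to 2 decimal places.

¥119.96

Duration effect: -D_mod·Δy = -15.76 × (-0.0095) = +0.149720
Convexity effect: ½·C·(Δy)² = 0.5 × 300.2 × (-0.0095)² = +0.013546525
ΔP/P ≈ +0.149720 + 0.013546525 = +0.163266525
New price ≈ 103.12 × (1 + 0.163266525) = 119.956044058.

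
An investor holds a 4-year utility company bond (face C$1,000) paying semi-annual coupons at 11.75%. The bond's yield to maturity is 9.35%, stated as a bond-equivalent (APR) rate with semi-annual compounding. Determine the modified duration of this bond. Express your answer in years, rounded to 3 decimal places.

3.184 years

Periodic yield y = 0.04675. First find Macaulay duration:
  t   CF        PV=CF/(1+0.04675)^t    t·PV
  1        58.75        56.1261        56.1261
  2        58.75        53.6194       107.2388
  3        58.75        51.2246       153.6739
  4        58.75        48.9368       195.7474
  5        58.75        46.7512       233.7561
  6        58.75        44.6632       267.9793
  7        58.75        42.6685       298.6793
  8     1,058.75       734.5979     5,876.7830
  Σ                  1,078.5878     7,189.9840
P = 1,078.5878; Macaulay duration = 7,189.9840 / 1,078.5878 = 6.66611 half-year periods = 3.33305 years.
Modified duration = D_Mac / (1 + y) = 3.33305 / 1.04675 = 3.18419 years.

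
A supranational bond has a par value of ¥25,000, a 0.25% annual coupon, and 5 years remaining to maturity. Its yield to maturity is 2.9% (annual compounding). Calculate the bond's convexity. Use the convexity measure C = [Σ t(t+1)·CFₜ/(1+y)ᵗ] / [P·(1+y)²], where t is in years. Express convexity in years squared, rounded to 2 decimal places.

With y = 0.029:
  t   CF        PV=CF/(1+0.029)^t    t·PV        t(t+1)·PV
  1        62.50        60.7386        60.7386         121.4772
  2        62.50        59.0268       118.0536         354.1608
  3        62.50        57.3633       172.0898         688.3592
  4        62.50        55.7466       222.9865       1,114.9323
  5    25,062.50    21,724.3863   108,621.9313     651,731.5881
  Σ                 21,957.2615   109,195.7998     654,010.5177
P = 21,957.2615.
Convexity = Σ t(t+1)·PV / [P·(1+y)²] = 654,010.5177 / (21,957.2615 × 1.058841) = 28.13039.

28.13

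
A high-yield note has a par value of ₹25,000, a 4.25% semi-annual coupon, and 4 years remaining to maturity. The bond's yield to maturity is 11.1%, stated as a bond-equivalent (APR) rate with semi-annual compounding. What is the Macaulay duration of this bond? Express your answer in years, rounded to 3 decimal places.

Periodic yield y = 0.0555. Discount each cash flow and weight by its period:
  t   CF        PV=CF/(1+0.0555)^t    t·PV
  1       531.25       503.3160       503.3160
  2       531.25       476.8507       953.7015
  3       531.25       451.7771     1,355.3314
  4       531.25       428.0219     1,712.0876
  5       531.25       405.5158     2,027.5789
  6       531.25       384.1931     2,305.1584
  7       531.25       363.9915     2,547.9407
  8    25,531.25    16,573.1926   132,585.5407
  Σ                 19,586.8587   143,990.6551
Price P = Σ PV = 19,586.8587.
Macaulay duration = Σ(t·PV) / P = 143,990.6551 / 19,586.8587 = 7.35139 half-year periods.
In years: 7.35139 / 2 = 3.67570 years.

3.676 years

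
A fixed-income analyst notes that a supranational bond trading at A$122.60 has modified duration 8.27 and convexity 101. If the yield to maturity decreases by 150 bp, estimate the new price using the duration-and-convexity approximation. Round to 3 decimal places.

A$139.202

Duration effect: -D_mod·Δy = -8.27 × (-0.015) = +0.124050
Convexity effect: ½·C·(Δy)² = 0.5 × 101 × (-0.015)² = +0.0113625
ΔP/P ≈ +0.124050 + 0.0113625 = +0.1354125
New price ≈ 122.60 × (1 + 0.1354125) = 139.2015725.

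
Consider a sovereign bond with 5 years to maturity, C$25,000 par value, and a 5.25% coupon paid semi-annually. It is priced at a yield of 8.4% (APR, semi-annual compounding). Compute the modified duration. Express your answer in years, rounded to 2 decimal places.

4.24 years

Periodic yield y = 0.042. First find Macaulay duration:
  t   CF        PV=CF/(1+0.042)^t    t·PV
  1       656.25       629.7985       629.7985
  2       656.25       604.4131     1,208.8262
  3       656.25       580.0510     1,740.1529
  4       656.25       556.6708     2,226.6832
  5       656.25       534.2330     2,671.1651
  6       656.25       512.6996     3,076.1978
  7       656.25       492.0342     3,444.2393
  8       656.25       472.2017     3,777.6138
  9       656.25       453.1686     4,078.5177
  10   25,656.25    17,002.6255   170,026.2550
  Σ                 21,837.8960   192,879.4495
P = 21,837.8960; Macaulay duration = 192,879.4495 / 21,837.8960 = 8.83233 half-year periods = 4.41616 years.
Modified duration = D_Mac / (1 + y) = 4.41616 / 1.042 = 4.23816 years.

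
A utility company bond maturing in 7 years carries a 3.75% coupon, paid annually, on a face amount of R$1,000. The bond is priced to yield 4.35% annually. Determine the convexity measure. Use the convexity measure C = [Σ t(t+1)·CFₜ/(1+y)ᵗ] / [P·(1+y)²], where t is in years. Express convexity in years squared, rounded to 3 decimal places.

44.336

With y = 0.0435:
  t   CF        PV=CF/(1+0.0435)^t    t·PV        t(t+1)·PV
  1        37.50        35.9368        35.9368          71.8735
  2        37.50        34.4387        68.8773         206.6320
  3        37.50        33.0030        99.0091         396.0364
  4        37.50        31.6273       126.5090         632.5450
  5        37.50        30.3088       151.5441         909.2645
  6        37.50        29.0453       174.2721       1,219.9045
  7     1,037.50       770.0890     5,390.6231      43,124.9852
  Σ                    964.4489     6,046.7715      46,561.2412
P = 964.4489.
Convexity = Σ t(t+1)·PV / [P·(1+y)²] = 46,561.2412 / (964.4489 × 1.088892) = 44.33640.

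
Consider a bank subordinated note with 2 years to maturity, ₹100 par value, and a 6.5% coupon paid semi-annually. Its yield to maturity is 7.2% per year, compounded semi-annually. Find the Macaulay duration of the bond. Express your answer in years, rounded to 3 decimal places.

Periodic yield y = 0.036. Discount each cash flow and weight by its period:
  t   CF        PV=CF/(1+0.036)^t    t·PV
  1         3.25         3.1371         3.1371
  2         3.25         3.0281         6.0561
  3         3.25         2.9228         8.7685
  4       103.25        89.6295       358.5181
  Σ                     98.7175       376.4797
Price P = Σ PV = 98.7175.
Macaulay duration = Σ(t·PV) / P = 376.4797 / 98.7175 = 3.81371 half-year periods.
In years: 3.81371 / 2 = 1.90685 years.

1.907 years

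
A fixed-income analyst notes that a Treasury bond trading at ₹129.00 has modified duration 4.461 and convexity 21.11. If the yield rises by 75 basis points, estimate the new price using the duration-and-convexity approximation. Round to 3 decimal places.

Duration effect: -D_mod·Δy = -4.461 × (+0.0075) = -0.0334575
Convexity effect: ½·C·(Δy)² = 0.5 × 21.11 × (0.0075)² = +0.00059371875
ΔP/P ≈ -0.0334575 + 0.00059371875 = -0.03286378125
New price ≈ 129.00 × (1 - 0.03286378125) = 124.76057221875.

₹124.761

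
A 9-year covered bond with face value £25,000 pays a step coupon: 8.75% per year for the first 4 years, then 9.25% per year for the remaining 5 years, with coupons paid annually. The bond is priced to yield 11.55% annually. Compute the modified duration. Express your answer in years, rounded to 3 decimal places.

5.709 years

Periodic yield y = 0.1155. First find Macaulay duration:
  t   CF        PV=CF/(1+0.1155)^t    t·PV
  1     2,187.50     1,961.0040     1,961.0040
  2     2,187.50     1,757.9597     3,515.9194
  3     2,187.50     1,575.9388     4,727.8163
  4     2,187.50     1,412.7645     5,651.0579
  5     2,312.50     1,338.8560     6,694.2800
  6     2,312.50     1,200.2295     7,201.3769
  7     2,312.50     1,075.9565     7,531.6956
  8     2,312.50       964.5509     7,716.4071
  9    27,312.50    10,212.5756    91,913.1800
  Σ                 21,499.8354   136,912.7372
P = 21,499.8354; Macaulay duration = 136,912.7372 / 21,499.8354 = 6.36808 years.
Modified duration = D_Mac / (1 + y) = 6.36808 / 1.1155 = 5.70873 years.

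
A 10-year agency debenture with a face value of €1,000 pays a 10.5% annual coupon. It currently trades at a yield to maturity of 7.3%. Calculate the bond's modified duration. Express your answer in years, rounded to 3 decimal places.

6.503 years

Periodic yield y = 0.073. First find Macaulay duration:
  t   CF        PV=CF/(1+0.073)^t    t·PV
  1       105.00        97.8565        97.8565
  2       105.00        91.1990       182.3979
  3       105.00        84.9944       254.9831
  4       105.00        79.2119       316.8476
  5       105.00        73.8228       369.1141
  6       105.00        68.8004       412.8024
  7       105.00        64.1197       448.8377
  8       105.00        59.7574       478.0590
  9       105.00        55.6919       501.2268
  10    1,105.00       546.2168     5,462.1681
  Σ                  1,221.6706     8,524.2932
P = 1,221.6706; Macaulay duration = 8,524.2932 / 1,221.6706 = 6.97757 years.
Modified duration = D_Mac / (1 + y) = 6.97757 / 1.073 = 6.50286 years.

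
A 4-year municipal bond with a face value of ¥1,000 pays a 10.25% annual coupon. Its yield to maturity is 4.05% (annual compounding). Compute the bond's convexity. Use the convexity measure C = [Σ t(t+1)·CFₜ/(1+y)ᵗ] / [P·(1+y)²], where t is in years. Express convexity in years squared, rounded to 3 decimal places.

With y = 0.0405:
  t   CF        PV=CF/(1+0.0405)^t    t·PV        t(t+1)·PV
  1       102.50        98.5103        98.5103         197.0207
  2       102.50        94.6760       189.3519         568.0557
  3       102.50        90.9908       272.9725       1,091.8899
  4     1,102.50       940.6114     3,762.4458      18,812.2290
  Σ                  1,224.7886     4,323.2805      20,669.1953
P = 1,224.7886.
Convexity = Σ t(t+1)·PV / [P·(1+y)²] = 20,669.1953 / (1,224.7886 × 1.082640) = 15.58756.

15.588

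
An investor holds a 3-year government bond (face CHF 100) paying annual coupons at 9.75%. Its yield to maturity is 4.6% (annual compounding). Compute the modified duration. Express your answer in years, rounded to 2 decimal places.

Periodic yield y = 0.046. First find Macaulay duration:
  t   CF        PV=CF/(1+0.046)^t    t·PV
  1         9.75         9.3212         9.3212
  2         9.75         8.9113        17.8226
  3       109.75        95.8980       287.6940
  Σ                    114.1305       314.8378
P = 114.1305; Macaulay duration = 314.8378 / 114.1305 = 2.75858 years.
Modified duration = D_Mac / (1 + y) = 2.75858 / 1.046 = 2.63726 years.

2.64 years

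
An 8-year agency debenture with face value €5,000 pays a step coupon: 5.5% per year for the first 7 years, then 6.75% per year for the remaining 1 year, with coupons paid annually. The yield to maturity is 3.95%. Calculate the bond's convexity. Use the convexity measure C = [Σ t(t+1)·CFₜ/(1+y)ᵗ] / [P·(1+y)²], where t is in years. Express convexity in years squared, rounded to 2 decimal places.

53.06

With y = 0.0395:
  t   CF        PV=CF/(1+0.0395)^t    t·PV        t(t+1)·PV
  1       275.00       264.5503       264.5503         529.1005
  2       275.00       254.4976       508.9952       1,526.9857
  3       275.00       244.8269       734.4808       2,937.9233
  4       275.00       235.5238       942.0950       4,710.4751
  5       275.00       226.5741     1,132.8704       6,797.2224
  6       275.00       217.9645     1,307.7869       9,154.5083
  7       275.00       209.6820     1,467.7743      11,742.1944
  8     5,337.50     3,915.0917    31,320.7336     281,886.6024
  Σ                  5,568.7109    37,679.2865     319,285.0121
P = 5,568.7109.
Convexity = Σ t(t+1)·PV / [P·(1+y)²] = 319,285.0121 / (5,568.7109 × 1.080560) = 53.06093.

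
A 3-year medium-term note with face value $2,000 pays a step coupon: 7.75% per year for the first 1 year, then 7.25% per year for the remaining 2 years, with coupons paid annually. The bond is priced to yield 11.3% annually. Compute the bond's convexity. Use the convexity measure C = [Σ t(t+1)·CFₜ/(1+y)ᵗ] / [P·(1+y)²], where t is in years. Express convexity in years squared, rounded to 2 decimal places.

With y = 0.113:
  t   CF        PV=CF/(1+0.113)^t    t·PV        t(t+1)·PV
  1       155.00       139.2633       139.2633         278.5265
  2       145.00       117.0517       234.1034         702.3101
  3     2,145.00     1,555.7571     4,667.2714      18,669.0857
  Σ                  1,812.0721     5,040.6381      19,649.9223
P = 1,812.0721.
Convexity = Σ t(t+1)·PV / [P·(1+y)²] = 19,649.9223 / (1,812.0721 × 1.238769) = 8.75377.

8.75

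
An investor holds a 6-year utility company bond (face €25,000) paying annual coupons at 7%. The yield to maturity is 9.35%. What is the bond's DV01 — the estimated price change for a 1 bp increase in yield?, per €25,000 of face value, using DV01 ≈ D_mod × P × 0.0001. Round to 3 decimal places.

Periodic yield y = 0.0935.
  t   CF        PV=CF/(1+0.0935)^t    t·PV
  1     1,750.00     1,600.3658     1,600.3658
  2     1,750.00     1,463.5261     2,927.0522
  3     1,750.00     1,338.3869     4,015.1608
  4     1,750.00     1,223.9478     4,895.7912
  5     1,750.00     1,119.2938     5,596.4692
  6    26,750.00    15,646.2787    93,877.6723
  Σ                 22,391.7992   112,912.5115
P = 22,391.7992; D_Mac = 5.04258 yrs; D_mod = 4.61142 yrs.
DV01 ≈ 4.61142 × 22,391.7992 × 0.0001 = 10.325790.

€10.326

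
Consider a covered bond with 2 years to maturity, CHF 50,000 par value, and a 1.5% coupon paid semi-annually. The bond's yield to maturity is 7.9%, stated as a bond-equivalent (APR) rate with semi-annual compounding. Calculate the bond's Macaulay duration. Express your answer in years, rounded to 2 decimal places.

Periodic yield y = 0.0395. Discount each cash flow and weight by its period:
  t   CF        PV=CF/(1+0.0395)^t    t·PV
  1       375.00       360.7504       360.7504
  2       375.00       347.0422       694.0844
  3       375.00       333.8549     1,001.5648
  4    50,375.00    43,143.6699   172,574.6796
  Σ                 44,185.3174   174,631.0791
Price P = Σ PV = 44,185.3174.
Macaulay duration = Σ(t·PV) / P = 174,631.0791 / 44,185.3174 = 3.95224 half-year periods.
In years: 3.95224 / 2 = 1.97612 years.

1.98 years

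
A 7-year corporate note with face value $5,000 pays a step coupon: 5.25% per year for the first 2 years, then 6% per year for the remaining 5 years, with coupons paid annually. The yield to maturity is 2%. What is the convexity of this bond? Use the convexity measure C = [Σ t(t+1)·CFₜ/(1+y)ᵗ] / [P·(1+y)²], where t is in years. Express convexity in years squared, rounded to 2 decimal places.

With y = 0.02:
  t   CF        PV=CF/(1+0.02)^t    t·PV        t(t+1)·PV
  1       262.50       257.3529       257.3529         514.7059
  2       262.50       252.3068       504.6136       1,513.8408
  3       300.00       282.6967       848.0901       3,392.3604
  4       300.00       277.1536     1,108.6145       5,543.0726
  5       300.00       271.7192     1,358.5962       8,151.5773
  6       300.00       266.3914     1,598.3485      11,188.4394
  7     5,300.00     4,613.9689    32,297.7826     258,382.2610
  Σ                  6,221.5897    37,973.3985     288,686.2574
P = 6,221.5897.
Convexity = Σ t(t+1)·PV / [P·(1+y)²] = 288,686.2574 / (6,221.5897 × 1.040400) = 44.59893.

44.60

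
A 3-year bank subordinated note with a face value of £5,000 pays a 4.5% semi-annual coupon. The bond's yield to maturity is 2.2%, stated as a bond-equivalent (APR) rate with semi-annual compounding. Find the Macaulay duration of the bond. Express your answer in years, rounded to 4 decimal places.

2.8457 years

Periodic yield y = 0.011. Discount each cash flow and weight by its period:
  t   CF        PV=CF/(1+0.011)^t    t·PV
  1       112.50       111.2760       111.2760
  2       112.50       110.0652       220.1305
  3       112.50       108.8677       326.6031
  4       112.50       107.6832       430.7327
  5       112.50       106.5116       532.5578
  6     5,112.50     4,787.6940    28,726.1642
  Σ                  5,332.0977    30,347.4643
Price P = Σ PV = 5,332.0977.
Macaulay duration = Σ(t·PV) / P = 30,347.4643 / 5,332.0977 = 5.69147 half-year periods.
In years: 5.69147 / 2 = 2.84573 years.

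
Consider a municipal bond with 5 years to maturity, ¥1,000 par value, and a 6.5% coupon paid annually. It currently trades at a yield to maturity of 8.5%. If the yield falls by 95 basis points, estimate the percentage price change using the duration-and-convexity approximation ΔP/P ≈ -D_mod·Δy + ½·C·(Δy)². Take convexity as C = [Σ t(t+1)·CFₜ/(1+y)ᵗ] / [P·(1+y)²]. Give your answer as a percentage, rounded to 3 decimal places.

With y = 0.085:
  t   CF        PV=CF/(1+0.085)^t    t·PV        t(t+1)·PV
  1        65.00        59.9078        59.9078         119.8157
  2        65.00        55.2146       110.4292         331.2876
  3        65.00        50.8890       152.6671         610.6683
  4        65.00        46.9023       187.6093         938.0466
  5     1,065.00       708.2734     3,541.3669      21,248.2013
  Σ                    921.1872     4,051.9803      23,248.0194
P = 921.1872; D_Mac = 4.39865 yrs; D_mod = 4.05406 yrs; C = 21.43772.
Duration effect: -4.05406 × (-0.0095) = +0.038514
Convexity effect: 0.5 × 21.43772 × (-0.0095)² = +0.0009674
ΔP/P ≈ +0.038514 + 0.0009674 = +0.039481 = +3.9481%.

+3.948%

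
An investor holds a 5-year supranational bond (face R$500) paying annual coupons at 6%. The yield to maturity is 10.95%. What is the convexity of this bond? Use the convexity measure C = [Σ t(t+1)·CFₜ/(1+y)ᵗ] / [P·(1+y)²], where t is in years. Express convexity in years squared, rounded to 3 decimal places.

20.521

With y = 0.1095:
  t   CF        PV=CF/(1+0.1095)^t    t·PV        t(t+1)·PV
  1        30.00        27.0392        27.0392          54.0784
  2        30.00        24.3706        48.7412         146.2237
  3        30.00        21.9654        65.8962         263.5849
  4        30.00        19.7976        79.1903         395.9515
  5       530.00       315.2386     1,576.1928       9,457.1568
  Σ                    408.4114     1,797.0598      10,316.9955
P = 408.4114.
Convexity = Σ t(t+1)·PV / [P·(1+y)²] = 10,316.9955 / (408.4114 × 1.230990) = 20.52111.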